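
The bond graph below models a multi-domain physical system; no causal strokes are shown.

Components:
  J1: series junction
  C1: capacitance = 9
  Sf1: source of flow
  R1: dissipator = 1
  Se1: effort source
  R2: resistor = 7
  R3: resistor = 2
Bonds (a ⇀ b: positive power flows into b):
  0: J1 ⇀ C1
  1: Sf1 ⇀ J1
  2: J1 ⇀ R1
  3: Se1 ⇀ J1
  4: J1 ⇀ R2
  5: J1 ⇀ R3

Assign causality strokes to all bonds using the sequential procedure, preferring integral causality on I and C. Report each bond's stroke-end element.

b0 →J1
b1 →Sf1
b2 →J1
b3 →J1
b4 →J1
b5 →J1

bond 1 stroke→Sf1  (Sf1: flow source, stroke at near end)
bond 3 stroke→J1  (Se1: effort source, stroke at far end)
bond 0 stroke→J1  (J1: bond 1 brought flow, rest push out)
bond 2 stroke→J1  (1-jn J1 has f-setter on 1)
bond 4 stroke→J1  (1-jn J1 has f-setter on 1)
bond 5 stroke→J1  (common-f at J1 fixed by 1)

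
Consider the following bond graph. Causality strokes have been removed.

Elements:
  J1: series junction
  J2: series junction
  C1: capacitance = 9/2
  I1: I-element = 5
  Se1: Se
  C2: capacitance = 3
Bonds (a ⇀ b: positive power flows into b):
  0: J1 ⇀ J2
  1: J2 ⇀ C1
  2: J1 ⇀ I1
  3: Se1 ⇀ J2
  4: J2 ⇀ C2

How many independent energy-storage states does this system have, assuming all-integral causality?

3  (C1, C2, I1 all integral)

β3 stroke at J2  (Se1 fixes effort; stroke away)
β1 stroke at J2  (prefer integral on C1)
β2 stroke at I1  (I1 integral (f out))
β0 stroke at J1  (common-f at J1 fixed by 2)
β4 stroke at J2  (common-f at J2 fixed by 0)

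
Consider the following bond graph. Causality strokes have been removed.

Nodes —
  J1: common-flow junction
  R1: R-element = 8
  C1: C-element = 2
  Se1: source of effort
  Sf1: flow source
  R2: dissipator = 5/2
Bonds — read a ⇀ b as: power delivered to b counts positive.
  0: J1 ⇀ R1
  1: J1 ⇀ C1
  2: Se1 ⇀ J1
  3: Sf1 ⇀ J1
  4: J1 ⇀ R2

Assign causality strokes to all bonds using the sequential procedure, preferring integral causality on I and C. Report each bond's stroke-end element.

β0 →J1
β1 →J1
β2 →J1
β3 →Sf1
β4 →J1

#2 →J1  (Se1 (Se) sets effort on bond)
#3 →Sf1  (Sf1 (Sf) sets flow on bond)
#0 →J1  (J1 flow already set via bond 3)
#1 →J1  (1-jn J1 has f-setter on 3)
#4 →J1  (J1: bond 3 brought flow, rest push out)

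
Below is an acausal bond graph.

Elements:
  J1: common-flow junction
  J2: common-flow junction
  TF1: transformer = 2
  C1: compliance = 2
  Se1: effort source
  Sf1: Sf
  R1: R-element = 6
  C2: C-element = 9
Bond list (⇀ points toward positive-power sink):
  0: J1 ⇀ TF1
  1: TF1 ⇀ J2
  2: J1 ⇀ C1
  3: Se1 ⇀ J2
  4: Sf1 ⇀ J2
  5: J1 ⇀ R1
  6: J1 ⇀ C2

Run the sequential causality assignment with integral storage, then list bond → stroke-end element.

β0 stroke at TF1
β1 stroke at J2
β2 stroke at J1
β3 stroke at J2
β4 stroke at Sf1
β5 stroke at J1
β6 stroke at J1

#3 stroke at J2  (source Se1 imposes e)
#4 stroke at Sf1  (Sf1 (Sf) sets flow on bond)
#1 stroke at J2  (J2: bond 4 brought flow, rest push out)
#0 stroke at TF1  (through TF1, causality passes straight; one stroke at TF1)
#2 stroke at J1  (J1 flow already set via bond 0)
#5 stroke at J1  (J1: bond 0 brought flow, rest push out)
#6 stroke at J1  (J1 flow already set via bond 0)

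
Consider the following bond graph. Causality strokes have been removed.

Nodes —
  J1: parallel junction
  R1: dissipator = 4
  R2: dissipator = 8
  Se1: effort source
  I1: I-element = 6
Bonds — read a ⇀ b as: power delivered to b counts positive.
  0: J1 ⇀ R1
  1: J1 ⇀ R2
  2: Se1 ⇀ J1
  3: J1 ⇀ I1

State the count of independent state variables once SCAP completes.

bond 2 →J1  (Se1 (Se) sets effort on bond)
bond 0 →R1  (0-jn J1 has e-setter on 2)
bond 1 →R2  (common-e at J1 fixed by 2)
bond 3 →I1  (0-jn J1 has e-setter on 2)

1  (I1 all integral)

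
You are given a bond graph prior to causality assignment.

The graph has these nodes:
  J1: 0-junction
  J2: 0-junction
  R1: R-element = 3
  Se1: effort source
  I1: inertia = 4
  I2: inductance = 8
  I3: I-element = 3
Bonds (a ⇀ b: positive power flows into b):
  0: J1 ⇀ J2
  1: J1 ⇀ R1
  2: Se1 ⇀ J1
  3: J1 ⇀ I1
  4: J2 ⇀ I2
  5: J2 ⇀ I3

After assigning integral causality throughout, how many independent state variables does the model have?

β2 |J1  (source Se1 imposes e)
β0 |J2  (J1: bond 2 brought effort, rest push out)
β1 |R1  (0-jn J1 has e-setter on 2)
β3 |I1  (common-e at J1 fixed by 2)
β4 |I2  (0-jn J2 has e-setter on 0)
β5 |I3  (common-e at J2 fixed by 0)

3  (I1, I2, I3 all integral)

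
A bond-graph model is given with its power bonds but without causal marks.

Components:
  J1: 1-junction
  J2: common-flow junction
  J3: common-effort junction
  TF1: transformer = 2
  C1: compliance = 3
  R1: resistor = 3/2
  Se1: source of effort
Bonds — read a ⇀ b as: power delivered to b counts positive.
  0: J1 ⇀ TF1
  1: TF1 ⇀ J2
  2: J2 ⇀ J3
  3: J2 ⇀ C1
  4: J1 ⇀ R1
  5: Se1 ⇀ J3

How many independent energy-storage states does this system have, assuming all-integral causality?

1  (C1 all integral)

β5 →J3  (source Se1 imposes e)
β2 →J2  (common-e at J3 fixed by 5)
β3 →J2  (C1 outputs effort q/C1)
β1 →TF1  (closing 1-jn rule on J2)
β0 →J1  (TF1: transformer flips bond 1)
β4 →R1  (only one flow-in slot at J1)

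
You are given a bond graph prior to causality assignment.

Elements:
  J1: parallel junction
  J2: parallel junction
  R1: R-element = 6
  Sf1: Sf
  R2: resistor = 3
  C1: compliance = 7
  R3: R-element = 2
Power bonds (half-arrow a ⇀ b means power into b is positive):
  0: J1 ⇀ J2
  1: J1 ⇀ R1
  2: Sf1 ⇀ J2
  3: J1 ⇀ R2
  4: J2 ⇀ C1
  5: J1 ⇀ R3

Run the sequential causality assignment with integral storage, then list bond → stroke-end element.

bond 2 stroke at Sf1  (source Sf1 imposes f)
bond 4 stroke at J2  (prefer integral on C1)
bond 0 stroke at J1  (0-jn J2 has e-setter on 4)
bond 1 stroke at R1  (0-jn J1 has e-setter on 0)
bond 3 stroke at R2  (J1 effort already set via bond 0)
bond 5 stroke at R3  (common-e at J1 fixed by 0)

β0 stroke→J1
β1 stroke→R1
β2 stroke→Sf1
β3 stroke→R2
β4 stroke→J2
β5 stroke→R3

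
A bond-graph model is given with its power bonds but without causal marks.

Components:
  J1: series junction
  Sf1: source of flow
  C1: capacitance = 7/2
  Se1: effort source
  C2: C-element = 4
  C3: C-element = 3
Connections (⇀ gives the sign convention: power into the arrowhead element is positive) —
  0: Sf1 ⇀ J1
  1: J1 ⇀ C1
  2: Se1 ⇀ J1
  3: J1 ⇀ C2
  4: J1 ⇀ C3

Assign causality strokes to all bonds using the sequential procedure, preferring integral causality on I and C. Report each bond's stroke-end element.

#0 |Sf1
#1 |J1
#2 |J1
#3 |J1
#4 |J1

b0 →Sf1  (Sf1 (Sf) sets flow on bond)
b2 →J1  (Se1 (Se) sets effort on bond)
b1 →J1  (common-f at J1 fixed by 0)
b3 →J1  (1-jn J1 has f-setter on 0)
b4 →J1  (common-f at J1 fixed by 0)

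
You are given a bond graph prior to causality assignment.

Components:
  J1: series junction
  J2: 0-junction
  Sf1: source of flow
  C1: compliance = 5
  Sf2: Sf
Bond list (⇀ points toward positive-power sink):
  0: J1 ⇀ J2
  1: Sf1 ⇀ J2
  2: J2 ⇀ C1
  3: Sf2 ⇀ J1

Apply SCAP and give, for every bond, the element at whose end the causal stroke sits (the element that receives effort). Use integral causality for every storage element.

b1 stroke→Sf1  (Sf1 fixes flow; stroke at Sf1)
b3 stroke→Sf2  (source Sf2 imposes f)
b0 stroke→J1  (J1 flow already set via bond 3)
b2 stroke→J2  (closing 0-jn rule on J2)

β0 |J1
β1 |Sf1
β2 |J2
β3 |Sf2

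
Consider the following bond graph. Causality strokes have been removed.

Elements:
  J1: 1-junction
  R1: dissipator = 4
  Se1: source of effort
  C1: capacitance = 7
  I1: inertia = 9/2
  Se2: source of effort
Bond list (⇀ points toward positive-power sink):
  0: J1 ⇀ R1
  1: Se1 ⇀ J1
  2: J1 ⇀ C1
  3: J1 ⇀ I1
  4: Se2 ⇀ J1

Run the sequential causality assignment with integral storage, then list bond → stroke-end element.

β0 →J1
β1 →J1
β2 →J1
β3 →I1
β4 →J1

β1 stroke at J1  (source Se1 imposes e)
β4 stroke at J1  (Se2 fixes effort; stroke away)
β2 stroke at J1  (C1 integral (e out))
β3 stroke at I1  (I1 outputs flow p/I1)
β0 stroke at J1  (J1 flow already set via bond 3)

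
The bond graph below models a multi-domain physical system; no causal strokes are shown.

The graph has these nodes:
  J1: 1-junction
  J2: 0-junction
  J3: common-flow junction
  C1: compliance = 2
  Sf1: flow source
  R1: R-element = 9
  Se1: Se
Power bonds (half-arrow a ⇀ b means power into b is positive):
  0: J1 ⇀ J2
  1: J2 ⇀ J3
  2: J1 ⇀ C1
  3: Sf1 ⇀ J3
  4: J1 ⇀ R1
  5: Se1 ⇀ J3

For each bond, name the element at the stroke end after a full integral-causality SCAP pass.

b0 |J2
b1 |J3
b2 |J1
b3 |Sf1
b4 |J1
b5 |J3

bond 3 →Sf1  (source Sf1 imposes f)
bond 5 →J3  (Se1: effort source, stroke at far end)
bond 1 →J3  (J3 flow already set via bond 3)
bond 0 →J2  (J2: last free bond brings effort in)
bond 2 →J1  (J1 flow already set via bond 0)
bond 4 →J1  (J1: bond 0 brought flow, rest push out)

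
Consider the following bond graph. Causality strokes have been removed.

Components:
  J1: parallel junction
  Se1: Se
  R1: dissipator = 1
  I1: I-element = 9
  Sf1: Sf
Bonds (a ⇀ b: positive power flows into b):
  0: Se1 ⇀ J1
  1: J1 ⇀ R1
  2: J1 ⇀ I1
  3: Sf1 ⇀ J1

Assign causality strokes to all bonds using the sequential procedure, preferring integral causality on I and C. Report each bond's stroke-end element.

β0 stroke→J1
β1 stroke→R1
β2 stroke→I1
β3 stroke→Sf1

bond 0 |J1  (Se1 (Se) sets effort on bond)
bond 3 |Sf1  (Sf1 fixes flow; stroke at Sf1)
bond 1 |R1  (0-jn J1 has e-setter on 0)
bond 2 |I1  (J1 effort already set via bond 0)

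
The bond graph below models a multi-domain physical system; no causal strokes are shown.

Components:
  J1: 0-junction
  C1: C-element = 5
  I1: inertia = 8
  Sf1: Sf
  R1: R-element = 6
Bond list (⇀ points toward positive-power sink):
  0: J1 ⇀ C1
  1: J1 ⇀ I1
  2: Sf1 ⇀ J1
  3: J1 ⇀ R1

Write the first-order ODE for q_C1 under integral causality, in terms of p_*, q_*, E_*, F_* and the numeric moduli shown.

dq_C1/dt = F_Sf1 - p_I1/8 - q_C1/30

β2 →Sf1  (Sf1: flow source, stroke at near end)
β0 →J1  (C1: C, integral causality)
β1 →I1  (0-jn J1 has e-setter on 0)
β3 →R1  (J1: bond 0 brought effort, rest push out)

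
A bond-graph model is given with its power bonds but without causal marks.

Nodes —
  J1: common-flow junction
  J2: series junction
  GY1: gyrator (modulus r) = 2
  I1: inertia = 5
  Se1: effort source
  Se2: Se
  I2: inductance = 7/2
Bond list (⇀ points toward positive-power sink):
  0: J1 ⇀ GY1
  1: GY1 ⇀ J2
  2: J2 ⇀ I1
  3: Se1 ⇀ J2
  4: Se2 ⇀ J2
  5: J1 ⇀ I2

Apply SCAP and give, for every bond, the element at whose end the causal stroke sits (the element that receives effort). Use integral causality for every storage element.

bond 0 →J1
bond 1 →J2
bond 2 →I1
bond 3 →J2
bond 4 →J2
bond 5 →I2

b3 stroke→J2  (source Se1 imposes e)
b4 stroke→J2  (Se2: effort source, stroke at far end)
b2 stroke→I1  (I1 outputs flow p/I1)
b1 stroke→J2  (J2: bond 2 brought flow, rest push out)
b0 stroke→J1  (through GY1, causality inverts; strokes same side of GY1)
b5 stroke→I2  (closing 1-jn rule on J1)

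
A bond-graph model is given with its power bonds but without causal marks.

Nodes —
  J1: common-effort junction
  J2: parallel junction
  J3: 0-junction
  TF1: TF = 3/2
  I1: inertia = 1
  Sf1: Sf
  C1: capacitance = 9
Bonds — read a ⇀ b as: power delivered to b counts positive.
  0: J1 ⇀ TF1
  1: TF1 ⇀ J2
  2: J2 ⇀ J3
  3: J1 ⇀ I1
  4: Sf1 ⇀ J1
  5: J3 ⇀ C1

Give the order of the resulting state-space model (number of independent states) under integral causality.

2  (C1, I1 all integral)

#4 stroke at Sf1  (Sf1: flow source, stroke at near end)
#3 stroke at I1  (I1 integral (f out))
#0 stroke at J1  (only one effort-in slot at J1)
#1 stroke at TF1  (through TF1, causality passes straight; one stroke at TF1)
#2 stroke at J2  (closing 0-jn rule on J2)
#5 stroke at J3  (only one effort-in slot at J3)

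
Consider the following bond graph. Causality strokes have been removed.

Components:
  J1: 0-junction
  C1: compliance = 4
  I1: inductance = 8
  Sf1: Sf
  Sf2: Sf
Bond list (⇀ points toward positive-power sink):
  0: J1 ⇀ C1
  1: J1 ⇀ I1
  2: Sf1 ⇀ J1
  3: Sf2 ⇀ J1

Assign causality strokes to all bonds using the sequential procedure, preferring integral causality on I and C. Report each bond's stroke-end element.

#2 →Sf1  (source Sf1 imposes f)
#3 →Sf2  (Sf2 (Sf) sets flow on bond)
#0 →J1  (C1: C, integral causality)
#1 →I1  (J1: bond 0 brought effort, rest push out)

#0 stroke→J1
#1 stroke→I1
#2 stroke→Sf1
#3 stroke→Sf2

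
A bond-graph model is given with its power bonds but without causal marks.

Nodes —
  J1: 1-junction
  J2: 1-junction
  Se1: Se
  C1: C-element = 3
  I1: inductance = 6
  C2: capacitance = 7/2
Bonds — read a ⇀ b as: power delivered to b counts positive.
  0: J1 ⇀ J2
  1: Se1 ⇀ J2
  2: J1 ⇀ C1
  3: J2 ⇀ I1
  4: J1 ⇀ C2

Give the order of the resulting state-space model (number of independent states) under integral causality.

b1 stroke→J2  (Se1: effort source, stroke at far end)
b2 stroke→J1  (C1 outputs effort q/C1)
b3 stroke→I1  (I1 integral (f out))
b0 stroke→J2  (common-f at J2 fixed by 3)
b4 stroke→J1  (common-f at J1 fixed by 0)

3  (C1, C2, I1 all integral)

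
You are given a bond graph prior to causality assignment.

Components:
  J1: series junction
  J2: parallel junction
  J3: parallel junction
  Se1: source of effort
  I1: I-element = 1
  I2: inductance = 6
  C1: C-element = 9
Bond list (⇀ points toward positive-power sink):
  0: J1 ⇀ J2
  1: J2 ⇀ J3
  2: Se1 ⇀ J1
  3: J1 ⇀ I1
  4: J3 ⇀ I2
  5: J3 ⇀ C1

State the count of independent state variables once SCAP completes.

bond 2 stroke at J1  (source Se1 imposes e)
bond 3 stroke at I1  (I1: I, integral causality)
bond 0 stroke at J1  (J1: bond 3 brought flow, rest push out)
bond 1 stroke at J2  (closing 0-jn rule on J2)
bond 4 stroke at I2  (I2 integral (f out))
bond 5 stroke at J3  (only one effort-in slot at J3)

3  (C1, I1, I2 all integral)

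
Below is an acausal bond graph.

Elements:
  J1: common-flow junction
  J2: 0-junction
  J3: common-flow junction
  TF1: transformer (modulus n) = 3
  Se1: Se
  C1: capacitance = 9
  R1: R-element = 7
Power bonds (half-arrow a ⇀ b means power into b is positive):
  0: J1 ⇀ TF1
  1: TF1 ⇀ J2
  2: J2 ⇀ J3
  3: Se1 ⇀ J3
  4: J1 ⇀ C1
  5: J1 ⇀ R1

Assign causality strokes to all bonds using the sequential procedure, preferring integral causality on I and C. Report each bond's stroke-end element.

b0 stroke at J1
b1 stroke at TF1
b2 stroke at J2
b3 stroke at J3
b4 stroke at J1
b5 stroke at R1

β3 stroke at J3  (Se1 fixes effort; stroke away)
β2 stroke at J2  (J3: last free bond brings flow in)
β1 stroke at TF1  (J2 effort already set via bond 2)
β0 stroke at J1  (TF1: transformer flips bond 1)
β4 stroke at J1  (C1: C, integral causality)
β5 stroke at R1  (only one flow-in slot at J1)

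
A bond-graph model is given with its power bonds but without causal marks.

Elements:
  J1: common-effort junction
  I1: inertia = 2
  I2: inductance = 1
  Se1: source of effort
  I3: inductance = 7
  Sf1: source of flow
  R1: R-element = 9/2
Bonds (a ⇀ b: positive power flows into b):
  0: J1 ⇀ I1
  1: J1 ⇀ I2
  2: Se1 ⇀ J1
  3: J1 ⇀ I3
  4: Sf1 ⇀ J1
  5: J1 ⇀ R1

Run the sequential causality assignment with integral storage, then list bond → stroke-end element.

β0 |I1
β1 |I2
β2 |J1
β3 |I3
β4 |Sf1
β5 |R1

bond 2 →J1  (Se1 fixes effort; stroke away)
bond 4 →Sf1  (Sf1 (Sf) sets flow on bond)
bond 0 →I1  (common-e at J1 fixed by 2)
bond 1 →I2  (J1: bond 2 brought effort, rest push out)
bond 3 →I3  (0-jn J1 has e-setter on 2)
bond 5 →R1  (J1 effort already set via bond 2)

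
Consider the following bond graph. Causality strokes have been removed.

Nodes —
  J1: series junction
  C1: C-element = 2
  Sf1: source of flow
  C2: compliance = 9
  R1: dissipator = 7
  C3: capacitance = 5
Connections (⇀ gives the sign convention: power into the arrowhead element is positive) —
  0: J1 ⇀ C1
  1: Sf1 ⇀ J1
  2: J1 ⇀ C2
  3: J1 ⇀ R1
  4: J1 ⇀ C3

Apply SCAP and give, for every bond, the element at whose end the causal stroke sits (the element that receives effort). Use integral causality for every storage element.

bond 0 stroke at J1
bond 1 stroke at Sf1
bond 2 stroke at J1
bond 3 stroke at J1
bond 4 stroke at J1

b1 →Sf1  (source Sf1 imposes f)
b0 →J1  (common-f at J1 fixed by 1)
b2 →J1  (common-f at J1 fixed by 1)
b3 →J1  (1-jn J1 has f-setter on 1)
b4 →J1  (J1 flow already set via bond 1)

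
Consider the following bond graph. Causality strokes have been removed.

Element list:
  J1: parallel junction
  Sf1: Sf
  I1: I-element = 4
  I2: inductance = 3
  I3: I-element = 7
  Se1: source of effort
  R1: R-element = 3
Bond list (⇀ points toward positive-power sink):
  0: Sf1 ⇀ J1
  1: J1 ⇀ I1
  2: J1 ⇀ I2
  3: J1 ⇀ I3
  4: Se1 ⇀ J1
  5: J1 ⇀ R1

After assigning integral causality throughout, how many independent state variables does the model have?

3  (I1, I2, I3 all integral)

#0 |Sf1  (Sf1: flow source, stroke at near end)
#4 |J1  (Se1 (Se) sets effort on bond)
#1 |I1  (J1 effort already set via bond 4)
#2 |I2  (J1: bond 4 brought effort, rest push out)
#3 |I3  (0-jn J1 has e-setter on 4)
#5 |R1  (J1 effort already set via bond 4)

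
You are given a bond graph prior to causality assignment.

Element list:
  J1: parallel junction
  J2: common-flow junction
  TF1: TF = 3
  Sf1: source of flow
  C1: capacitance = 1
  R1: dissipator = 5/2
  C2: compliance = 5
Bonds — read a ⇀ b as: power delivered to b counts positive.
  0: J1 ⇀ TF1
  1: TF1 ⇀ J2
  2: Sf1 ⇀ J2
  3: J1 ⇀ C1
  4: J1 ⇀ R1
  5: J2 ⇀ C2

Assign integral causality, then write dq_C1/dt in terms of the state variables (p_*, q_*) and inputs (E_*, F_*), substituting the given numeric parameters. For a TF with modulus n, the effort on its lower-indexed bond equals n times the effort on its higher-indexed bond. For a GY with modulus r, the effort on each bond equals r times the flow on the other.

bond 2 →Sf1  (Sf1 fixes flow; stroke at Sf1)
bond 1 →J2  (common-f at J2 fixed by 2)
bond 5 →J2  (1-jn J2 has f-setter on 2)
bond 0 →TF1  (TF1: transformer flips bond 1)
bond 3 →J1  (C1 outputs effort q/C1)
bond 4 →R1  (0-jn J1 has e-setter on 3)

dq_C1/dt = -F_Sf1/3 - 2*q_C1/5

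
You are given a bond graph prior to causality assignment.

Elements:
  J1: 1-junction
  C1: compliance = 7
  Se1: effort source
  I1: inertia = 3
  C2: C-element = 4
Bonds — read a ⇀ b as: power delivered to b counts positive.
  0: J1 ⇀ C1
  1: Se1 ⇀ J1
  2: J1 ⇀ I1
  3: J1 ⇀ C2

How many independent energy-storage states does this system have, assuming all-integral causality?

β1 →J1  (Se1: effort source, stroke at far end)
β0 →J1  (C1 integral (e out))
β2 →I1  (I1: I, integral causality)
β3 →J1  (J1 flow already set via bond 2)

3  (C1, C2, I1 all integral)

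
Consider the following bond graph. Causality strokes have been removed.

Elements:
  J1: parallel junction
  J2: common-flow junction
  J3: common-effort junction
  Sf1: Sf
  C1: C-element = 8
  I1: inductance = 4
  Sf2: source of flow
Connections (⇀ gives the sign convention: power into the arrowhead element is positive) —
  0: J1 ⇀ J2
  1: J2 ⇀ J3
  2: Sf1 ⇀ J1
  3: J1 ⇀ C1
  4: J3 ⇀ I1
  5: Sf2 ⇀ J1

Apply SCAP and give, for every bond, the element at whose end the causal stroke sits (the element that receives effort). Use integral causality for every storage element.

β0 stroke→J2
β1 stroke→J3
β2 stroke→Sf1
β3 stroke→J1
β4 stroke→I1
β5 stroke→Sf2

bond 2 stroke at Sf1  (source Sf1 imposes f)
bond 5 stroke at Sf2  (Sf2: flow source, stroke at near end)
bond 3 stroke at J1  (C1 integral (e out))
bond 0 stroke at J2  (J1 effort already set via bond 3)
bond 1 stroke at J3  (J2 needs exactly one f-in)
bond 4 stroke at I1  (J3: bond 1 brought effort, rest push out)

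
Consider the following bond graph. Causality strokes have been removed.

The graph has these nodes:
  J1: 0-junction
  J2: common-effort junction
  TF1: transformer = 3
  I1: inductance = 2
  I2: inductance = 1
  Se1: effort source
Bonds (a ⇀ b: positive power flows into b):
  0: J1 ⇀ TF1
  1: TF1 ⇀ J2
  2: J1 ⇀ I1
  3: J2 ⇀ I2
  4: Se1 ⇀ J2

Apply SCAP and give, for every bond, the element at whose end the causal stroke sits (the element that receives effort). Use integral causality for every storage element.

#4 |J2  (Se1 fixes effort; stroke away)
#1 |TF1  (common-e at J2 fixed by 4)
#3 |I2  (0-jn J2 has e-setter on 4)
#0 |J1  (TF1 one-in-one-out from 1)
#2 |I1  (0-jn J1 has e-setter on 0)

b0 stroke→J1
b1 stroke→TF1
b2 stroke→I1
b3 stroke→I2
b4 stroke→J2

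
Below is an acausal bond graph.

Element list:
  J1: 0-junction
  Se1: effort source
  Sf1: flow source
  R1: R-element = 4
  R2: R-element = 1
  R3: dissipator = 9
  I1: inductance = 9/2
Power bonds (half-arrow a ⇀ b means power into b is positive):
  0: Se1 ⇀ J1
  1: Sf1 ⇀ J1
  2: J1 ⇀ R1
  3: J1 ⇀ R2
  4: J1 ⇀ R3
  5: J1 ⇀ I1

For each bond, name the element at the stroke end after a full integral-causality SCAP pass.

β0 stroke at J1  (source Se1 imposes e)
β1 stroke at Sf1  (source Sf1 imposes f)
β2 stroke at R1  (J1 effort already set via bond 0)
β3 stroke at R2  (common-e at J1 fixed by 0)
β4 stroke at R3  (J1 effort already set via bond 0)
β5 stroke at I1  (J1: bond 0 brought effort, rest push out)

#0 →J1
#1 →Sf1
#2 →R1
#3 →R2
#4 →R3
#5 →I1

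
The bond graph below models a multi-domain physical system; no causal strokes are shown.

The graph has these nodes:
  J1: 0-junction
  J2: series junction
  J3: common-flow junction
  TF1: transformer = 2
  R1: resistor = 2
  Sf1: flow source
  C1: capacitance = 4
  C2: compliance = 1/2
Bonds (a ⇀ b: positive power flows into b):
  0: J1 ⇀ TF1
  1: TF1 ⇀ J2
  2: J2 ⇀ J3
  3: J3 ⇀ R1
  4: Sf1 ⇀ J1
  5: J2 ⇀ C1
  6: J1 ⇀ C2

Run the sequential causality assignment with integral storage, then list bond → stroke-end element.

b4 →Sf1  (Sf1: flow source, stroke at near end)
b5 →J2  (C1 integral (e out))
b6 →J1  (C2: C, integral causality)
b0 →TF1  (J1: bond 6 brought effort, rest push out)
b1 →J2  (TF1 one-in-one-out from 0)
b2 →J3  (closing 1-jn rule on J2)
b3 →R1  (only one flow-in slot at J3)

bond 0 →TF1
bond 1 →J2
bond 2 →J3
bond 3 →R1
bond 4 →Sf1
bond 5 →J2
bond 6 →J1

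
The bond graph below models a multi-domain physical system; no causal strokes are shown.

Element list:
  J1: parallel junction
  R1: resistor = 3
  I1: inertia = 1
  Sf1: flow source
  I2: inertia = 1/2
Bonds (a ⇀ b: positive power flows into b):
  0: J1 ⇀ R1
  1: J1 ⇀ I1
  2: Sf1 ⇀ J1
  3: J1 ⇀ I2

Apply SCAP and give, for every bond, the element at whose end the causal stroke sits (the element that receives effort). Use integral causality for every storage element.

β2 |Sf1  (Sf1 (Sf) sets flow on bond)
β1 |I1  (prefer integral on I1)
β3 |I2  (prefer integral on I2)
β0 |J1  (J1 needs exactly one e-in)

bond 0 stroke at J1
bond 1 stroke at I1
bond 2 stroke at Sf1
bond 3 stroke at I2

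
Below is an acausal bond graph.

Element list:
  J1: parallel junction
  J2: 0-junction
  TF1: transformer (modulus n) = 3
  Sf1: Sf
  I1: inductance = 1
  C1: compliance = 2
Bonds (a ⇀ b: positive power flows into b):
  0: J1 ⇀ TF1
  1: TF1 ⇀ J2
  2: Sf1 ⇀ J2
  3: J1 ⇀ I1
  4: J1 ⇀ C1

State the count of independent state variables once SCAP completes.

β2 stroke at Sf1  (Sf1: flow source, stroke at near end)
β1 stroke at J2  (J2: last free bond brings effort in)
β0 stroke at TF1  (TF TF1: opposite of bond 1)
β3 stroke at I1  (I1 outputs flow p/I1)
β4 stroke at J1  (J1: last free bond brings effort in)

2  (C1, I1 all integral)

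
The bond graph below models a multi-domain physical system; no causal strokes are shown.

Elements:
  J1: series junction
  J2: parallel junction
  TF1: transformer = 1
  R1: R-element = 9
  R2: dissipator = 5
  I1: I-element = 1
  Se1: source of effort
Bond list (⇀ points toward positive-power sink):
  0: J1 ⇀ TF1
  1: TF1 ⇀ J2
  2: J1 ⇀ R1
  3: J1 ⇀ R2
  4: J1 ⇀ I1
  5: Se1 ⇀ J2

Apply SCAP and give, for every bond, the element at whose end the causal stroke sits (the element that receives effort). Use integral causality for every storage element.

bond 5 |J2  (Se1 fixes effort; stroke away)
bond 1 |TF1  (J2: bond 5 brought effort, rest push out)
bond 0 |J1  (through TF1, causality passes straight; one stroke at TF1)
bond 4 |I1  (I1 outputs flow p/I1)
bond 2 |J1  (J1: bond 4 brought flow, rest push out)
bond 3 |J1  (1-jn J1 has f-setter on 4)

b0 stroke at J1
b1 stroke at TF1
b2 stroke at J1
b3 stroke at J1
b4 stroke at I1
b5 stroke at J2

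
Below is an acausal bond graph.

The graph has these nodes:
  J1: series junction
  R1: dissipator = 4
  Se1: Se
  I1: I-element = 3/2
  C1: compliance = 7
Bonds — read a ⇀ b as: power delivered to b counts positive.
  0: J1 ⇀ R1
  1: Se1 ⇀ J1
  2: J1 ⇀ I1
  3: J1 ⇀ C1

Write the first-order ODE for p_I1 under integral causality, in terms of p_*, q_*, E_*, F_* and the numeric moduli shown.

#1 stroke at J1  (Se1 (Se) sets effort on bond)
#2 stroke at I1  (I1 outputs flow p/I1)
#0 stroke at J1  (1-jn J1 has f-setter on 2)
#3 stroke at J1  (1-jn J1 has f-setter on 2)

dp_I1/dt = E_Se1 - 8*p_I1/3 - q_C1/7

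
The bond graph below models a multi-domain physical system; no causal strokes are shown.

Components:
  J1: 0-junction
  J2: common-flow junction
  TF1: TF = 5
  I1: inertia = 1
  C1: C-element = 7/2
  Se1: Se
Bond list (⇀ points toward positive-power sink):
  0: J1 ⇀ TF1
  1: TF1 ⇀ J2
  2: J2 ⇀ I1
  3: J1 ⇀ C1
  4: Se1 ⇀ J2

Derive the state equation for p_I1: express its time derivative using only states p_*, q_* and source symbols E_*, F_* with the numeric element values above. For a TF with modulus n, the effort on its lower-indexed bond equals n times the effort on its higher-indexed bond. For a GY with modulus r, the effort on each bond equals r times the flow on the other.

dp_I1/dt = E_Se1 + 2*q_C1/35

β4 |J2  (Se1 (Se) sets effort on bond)
β2 |I1  (I1: I, integral causality)
β1 |J2  (J2: bond 2 brought flow, rest push out)
β0 |TF1  (TF TF1: opposite of bond 1)
β3 |J1  (J1: last free bond brings effort in)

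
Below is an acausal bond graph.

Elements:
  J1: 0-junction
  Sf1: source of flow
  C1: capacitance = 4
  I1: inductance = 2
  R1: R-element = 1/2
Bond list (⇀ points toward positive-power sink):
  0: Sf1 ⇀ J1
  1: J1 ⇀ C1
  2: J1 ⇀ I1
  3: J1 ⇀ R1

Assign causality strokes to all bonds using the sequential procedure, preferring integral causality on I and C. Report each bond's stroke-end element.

b0 stroke at Sf1
b1 stroke at J1
b2 stroke at I1
b3 stroke at R1

β0 stroke at Sf1  (Sf1 (Sf) sets flow on bond)
β1 stroke at J1  (C1 integral (e out))
β2 stroke at I1  (J1: bond 1 brought effort, rest push out)
β3 stroke at R1  (common-e at J1 fixed by 1)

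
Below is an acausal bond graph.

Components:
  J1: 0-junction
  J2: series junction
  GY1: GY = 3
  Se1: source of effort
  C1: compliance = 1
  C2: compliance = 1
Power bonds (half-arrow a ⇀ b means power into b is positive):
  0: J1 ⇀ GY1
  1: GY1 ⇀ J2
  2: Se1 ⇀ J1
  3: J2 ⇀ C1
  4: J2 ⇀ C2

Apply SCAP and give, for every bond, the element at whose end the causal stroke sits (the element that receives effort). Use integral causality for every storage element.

#2 |J1  (Se1 fixes effort; stroke away)
#0 |GY1  (common-e at J1 fixed by 2)
#1 |GY1  (GY GY1: same side as bond 0)
#3 |J2  (J2 flow already set via bond 1)
#4 |J2  (1-jn J2 has f-setter on 1)

β0 |GY1
β1 |GY1
β2 |J1
β3 |J2
β4 |J2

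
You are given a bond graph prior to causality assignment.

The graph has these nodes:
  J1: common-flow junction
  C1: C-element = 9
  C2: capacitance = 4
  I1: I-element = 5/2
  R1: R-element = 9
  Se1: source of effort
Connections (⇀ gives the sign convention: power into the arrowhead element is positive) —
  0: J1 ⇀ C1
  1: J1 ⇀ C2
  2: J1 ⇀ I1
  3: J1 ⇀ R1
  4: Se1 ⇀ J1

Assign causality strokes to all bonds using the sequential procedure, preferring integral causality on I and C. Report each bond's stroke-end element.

bond 0 stroke at J1
bond 1 stroke at J1
bond 2 stroke at I1
bond 3 stroke at J1
bond 4 stroke at J1

bond 4 →J1  (source Se1 imposes e)
bond 0 →J1  (prefer integral on C1)
bond 1 →J1  (C2 outputs effort q/C2)
bond 2 →I1  (I1 outputs flow p/I1)
bond 3 →J1  (J1: bond 2 brought flow, rest push out)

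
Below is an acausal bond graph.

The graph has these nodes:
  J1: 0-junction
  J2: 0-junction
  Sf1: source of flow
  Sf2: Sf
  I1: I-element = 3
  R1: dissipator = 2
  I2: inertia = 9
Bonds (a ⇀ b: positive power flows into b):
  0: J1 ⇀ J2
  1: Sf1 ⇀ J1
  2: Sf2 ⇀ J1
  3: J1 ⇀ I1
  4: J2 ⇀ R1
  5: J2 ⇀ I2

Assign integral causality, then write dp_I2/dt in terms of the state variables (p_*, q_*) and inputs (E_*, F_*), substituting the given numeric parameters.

dp_I2/dt = 2*F_Sf1 + 2*F_Sf2 - 2*p_I1/3 - 2*p_I2/9

bond 1 stroke→Sf1  (source Sf1 imposes f)
bond 2 stroke→Sf2  (Sf2 (Sf) sets flow on bond)
bond 3 stroke→I1  (I1 outputs flow p/I1)
bond 0 stroke→J1  (J1 needs exactly one e-in)
bond 5 stroke→I2  (I2 integral (f out))
bond 4 stroke→J2  (J2: last free bond brings effort in)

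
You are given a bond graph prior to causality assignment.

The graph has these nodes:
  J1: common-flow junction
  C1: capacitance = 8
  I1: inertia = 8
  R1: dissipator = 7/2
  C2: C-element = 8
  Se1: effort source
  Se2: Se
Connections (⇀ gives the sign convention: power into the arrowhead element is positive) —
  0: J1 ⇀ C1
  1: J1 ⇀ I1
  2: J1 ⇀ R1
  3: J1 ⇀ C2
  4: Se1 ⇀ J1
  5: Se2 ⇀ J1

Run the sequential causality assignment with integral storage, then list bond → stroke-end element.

#4 |J1  (Se1: effort source, stroke at far end)
#5 |J1  (Se2 (Se) sets effort on bond)
#0 |J1  (C1 outputs effort q/C1)
#1 |I1  (I1 outputs flow p/I1)
#2 |J1  (1-jn J1 has f-setter on 1)
#3 |J1  (1-jn J1 has f-setter on 1)

bond 0 |J1
bond 1 |I1
bond 2 |J1
bond 3 |J1
bond 4 |J1
bond 5 |J1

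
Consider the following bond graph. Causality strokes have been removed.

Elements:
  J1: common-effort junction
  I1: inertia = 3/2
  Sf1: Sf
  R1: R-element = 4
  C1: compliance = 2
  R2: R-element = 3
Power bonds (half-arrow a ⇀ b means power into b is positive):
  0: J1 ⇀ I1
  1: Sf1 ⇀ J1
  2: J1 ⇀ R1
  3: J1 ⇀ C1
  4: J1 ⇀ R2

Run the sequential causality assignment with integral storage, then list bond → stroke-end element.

β1 →Sf1  (Sf1: flow source, stroke at near end)
β0 →I1  (prefer integral on I1)
β3 →J1  (C1 integral (e out))
β2 →R1  (common-e at J1 fixed by 3)
β4 →R2  (J1 effort already set via bond 3)

β0 stroke at I1
β1 stroke at Sf1
β2 stroke at R1
β3 stroke at J1
β4 stroke at R2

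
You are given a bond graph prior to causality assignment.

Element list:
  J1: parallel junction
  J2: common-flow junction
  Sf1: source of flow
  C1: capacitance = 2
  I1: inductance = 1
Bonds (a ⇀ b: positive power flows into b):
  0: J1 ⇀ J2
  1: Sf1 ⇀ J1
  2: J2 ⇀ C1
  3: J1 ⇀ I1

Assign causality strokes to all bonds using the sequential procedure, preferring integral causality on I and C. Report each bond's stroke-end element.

b0 →J1
b1 →Sf1
b2 →J2
b3 →I1

#1 stroke→Sf1  (Sf1 (Sf) sets flow on bond)
#2 stroke→J2  (prefer integral on C1)
#0 stroke→J1  (J2 needs exactly one f-in)
#3 stroke→I1  (J1: bond 0 brought effort, rest push out)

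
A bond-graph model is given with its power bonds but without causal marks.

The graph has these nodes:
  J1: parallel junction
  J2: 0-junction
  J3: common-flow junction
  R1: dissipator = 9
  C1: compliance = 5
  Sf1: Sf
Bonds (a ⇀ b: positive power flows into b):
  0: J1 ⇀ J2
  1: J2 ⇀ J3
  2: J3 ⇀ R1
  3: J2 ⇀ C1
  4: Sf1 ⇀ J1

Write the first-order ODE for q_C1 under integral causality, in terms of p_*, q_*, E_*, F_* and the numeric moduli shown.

bond 4 |Sf1  (Sf1 fixes flow; stroke at Sf1)
bond 0 |J1  (J1 needs exactly one e-in)
bond 3 |J2  (C1 outputs effort q/C1)
bond 1 |J3  (0-jn J2 has e-setter on 3)
bond 2 |R1  (closing 1-jn rule on J3)

dq_C1/dt = F_Sf1 - q_C1/45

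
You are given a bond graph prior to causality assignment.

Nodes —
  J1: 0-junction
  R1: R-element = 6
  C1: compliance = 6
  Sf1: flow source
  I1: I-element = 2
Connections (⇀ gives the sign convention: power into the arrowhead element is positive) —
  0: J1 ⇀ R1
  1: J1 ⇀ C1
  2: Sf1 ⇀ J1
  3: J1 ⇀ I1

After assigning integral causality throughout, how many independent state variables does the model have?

2  (C1, I1 all integral)

bond 2 stroke at Sf1  (Sf1: flow source, stroke at near end)
bond 1 stroke at J1  (C1: C, integral causality)
bond 0 stroke at R1  (common-e at J1 fixed by 1)
bond 3 stroke at I1  (J1: bond 1 brought effort, rest push out)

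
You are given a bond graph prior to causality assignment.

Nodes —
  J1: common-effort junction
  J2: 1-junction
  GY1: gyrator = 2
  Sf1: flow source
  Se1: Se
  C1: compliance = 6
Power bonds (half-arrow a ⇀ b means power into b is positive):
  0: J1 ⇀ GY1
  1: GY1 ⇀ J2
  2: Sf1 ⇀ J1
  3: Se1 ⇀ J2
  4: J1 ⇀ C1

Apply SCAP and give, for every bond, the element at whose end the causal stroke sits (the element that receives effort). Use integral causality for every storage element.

β2 stroke→Sf1  (Sf1 (Sf) sets flow on bond)
β3 stroke→J2  (Se1: effort source, stroke at far end)
β1 stroke→GY1  (J2 needs exactly one f-in)
β0 stroke→GY1  (GY1 both-in/both-out from 1)
β4 stroke→J1  (J1: last free bond brings effort in)

bond 0 |GY1
bond 1 |GY1
bond 2 |Sf1
bond 3 |J2
bond 4 |J1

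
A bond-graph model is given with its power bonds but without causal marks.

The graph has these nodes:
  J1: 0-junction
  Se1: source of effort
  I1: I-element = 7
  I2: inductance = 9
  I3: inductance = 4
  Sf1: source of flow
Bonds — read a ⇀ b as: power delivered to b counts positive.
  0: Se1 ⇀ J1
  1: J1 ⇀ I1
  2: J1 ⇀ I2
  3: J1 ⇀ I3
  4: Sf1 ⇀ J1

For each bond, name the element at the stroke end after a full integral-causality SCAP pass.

β0 stroke→J1  (Se1 (Se) sets effort on bond)
β4 stroke→Sf1  (Sf1 (Sf) sets flow on bond)
β1 stroke→I1  (0-jn J1 has e-setter on 0)
β2 stroke→I2  (J1 effort already set via bond 0)
β3 stroke→I3  (common-e at J1 fixed by 0)

β0 stroke→J1
β1 stroke→I1
β2 stroke→I2
β3 stroke→I3
β4 stroke→Sf1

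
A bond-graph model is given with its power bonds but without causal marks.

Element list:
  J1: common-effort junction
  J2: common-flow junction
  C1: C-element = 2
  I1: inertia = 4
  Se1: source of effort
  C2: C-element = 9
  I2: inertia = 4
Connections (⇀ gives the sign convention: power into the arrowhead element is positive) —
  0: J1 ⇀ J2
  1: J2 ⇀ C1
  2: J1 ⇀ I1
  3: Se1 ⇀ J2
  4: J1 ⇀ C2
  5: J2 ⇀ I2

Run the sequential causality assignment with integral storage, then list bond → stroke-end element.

bond 0 →J2
bond 1 →J2
bond 2 →I1
bond 3 →J2
bond 4 →J1
bond 5 →I2

bond 3 →J2  (Se1 (Se) sets effort on bond)
bond 1 →J2  (C1 integral (e out))
bond 2 →I1  (I1 integral (f out))
bond 4 →J1  (C2 integral (e out))
bond 0 →J2  (J1: bond 4 brought effort, rest push out)
bond 5 →I2  (only one flow-in slot at J2)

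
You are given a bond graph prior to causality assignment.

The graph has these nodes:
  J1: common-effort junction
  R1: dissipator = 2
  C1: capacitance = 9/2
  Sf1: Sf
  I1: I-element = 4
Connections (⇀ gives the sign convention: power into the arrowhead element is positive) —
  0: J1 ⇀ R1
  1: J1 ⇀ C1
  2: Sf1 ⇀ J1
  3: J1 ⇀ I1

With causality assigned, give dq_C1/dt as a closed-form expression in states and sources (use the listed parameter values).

dq_C1/dt = F_Sf1 - p_I1/4 - q_C1/9

bond 2 |Sf1  (Sf1 (Sf) sets flow on bond)
bond 1 |J1  (C1 outputs effort q/C1)
bond 0 |R1  (J1: bond 1 brought effort, rest push out)
bond 3 |I1  (common-e at J1 fixed by 1)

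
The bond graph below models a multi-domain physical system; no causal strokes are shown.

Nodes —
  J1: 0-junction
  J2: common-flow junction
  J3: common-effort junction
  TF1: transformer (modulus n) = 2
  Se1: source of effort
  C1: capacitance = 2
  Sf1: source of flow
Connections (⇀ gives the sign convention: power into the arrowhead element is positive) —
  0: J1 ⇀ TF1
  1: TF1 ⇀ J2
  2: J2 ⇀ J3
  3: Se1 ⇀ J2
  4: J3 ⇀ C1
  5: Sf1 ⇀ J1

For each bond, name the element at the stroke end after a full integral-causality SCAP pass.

b3 |J2  (Se1 (Se) sets effort on bond)
b5 |Sf1  (source Sf1 imposes f)
b0 |J1  (J1: last free bond brings effort in)
b1 |TF1  (TF1: transformer flips bond 0)
b2 |J2  (1-jn J2 has f-setter on 1)
b4 |J3  (closing 0-jn rule on J3)

β0 stroke at J1
β1 stroke at TF1
β2 stroke at J2
β3 stroke at J2
β4 stroke at J3
β5 stroke at Sf1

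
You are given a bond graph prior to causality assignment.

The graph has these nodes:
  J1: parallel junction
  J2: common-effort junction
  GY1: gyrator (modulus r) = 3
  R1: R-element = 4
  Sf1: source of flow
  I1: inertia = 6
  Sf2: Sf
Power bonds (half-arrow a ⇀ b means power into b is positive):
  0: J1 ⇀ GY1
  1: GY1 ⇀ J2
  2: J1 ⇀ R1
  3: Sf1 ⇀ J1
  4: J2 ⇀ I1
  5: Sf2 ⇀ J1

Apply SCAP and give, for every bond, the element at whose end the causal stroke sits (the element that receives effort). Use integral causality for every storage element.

bond 3 stroke at Sf1  (Sf1: flow source, stroke at near end)
bond 5 stroke at Sf2  (Sf2 (Sf) sets flow on bond)
bond 4 stroke at I1  (I1: I, integral causality)
bond 1 stroke at J2  (only one effort-in slot at J2)
bond 0 stroke at J1  (GY1 both-in/both-out from 1)
bond 2 stroke at R1  (J1 effort already set via bond 0)

bond 0 |J1
bond 1 |J2
bond 2 |R1
bond 3 |Sf1
bond 4 |I1
bond 5 |Sf2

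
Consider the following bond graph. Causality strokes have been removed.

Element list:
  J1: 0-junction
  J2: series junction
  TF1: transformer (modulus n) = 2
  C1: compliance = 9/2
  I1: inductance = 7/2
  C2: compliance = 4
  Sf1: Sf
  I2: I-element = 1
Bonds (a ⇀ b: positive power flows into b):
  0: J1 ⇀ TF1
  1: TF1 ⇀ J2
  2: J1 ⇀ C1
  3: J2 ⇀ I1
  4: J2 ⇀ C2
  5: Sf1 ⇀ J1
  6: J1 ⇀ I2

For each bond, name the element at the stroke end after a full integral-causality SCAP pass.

β0 stroke→TF1
β1 stroke→J2
β2 stroke→J1
β3 stroke→I1
β4 stroke→J2
β5 stroke→Sf1
β6 stroke→I2

β5 stroke at Sf1  (Sf1: flow source, stroke at near end)
β2 stroke at J1  (C1 outputs effort q/C1)
β0 stroke at TF1  (common-e at J1 fixed by 2)
β6 stroke at I2  (0-jn J1 has e-setter on 2)
β1 stroke at J2  (TF1 one-in-one-out from 0)
β3 stroke at I1  (I1: I, integral causality)
β4 stroke at J2  (1-jn J2 has f-setter on 3)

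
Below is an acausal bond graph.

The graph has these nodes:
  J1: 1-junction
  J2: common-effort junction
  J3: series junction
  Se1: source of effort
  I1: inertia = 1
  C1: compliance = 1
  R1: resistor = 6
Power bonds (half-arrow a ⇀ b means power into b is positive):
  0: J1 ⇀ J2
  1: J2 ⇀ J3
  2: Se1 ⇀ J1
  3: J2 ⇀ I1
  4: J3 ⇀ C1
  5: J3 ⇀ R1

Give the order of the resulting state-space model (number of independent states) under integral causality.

β2 |J1  (source Se1 imposes e)
β0 |J2  (J1 needs exactly one f-in)
β1 |J3  (J2: bond 0 brought effort, rest push out)
β3 |I1  (0-jn J2 has e-setter on 0)
β4 |J3  (C1 integral (e out))
β5 |R1  (closing 1-jn rule on J3)

2  (C1, I1 all integral)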